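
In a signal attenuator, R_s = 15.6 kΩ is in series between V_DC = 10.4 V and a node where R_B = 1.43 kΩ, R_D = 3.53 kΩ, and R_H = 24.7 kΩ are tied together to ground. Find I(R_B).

Parallel bank: R_p = 1/(1/1.43 + 1/3.53 + 1/24.7) = 0.9774 kΩ.
V_A = 10.4 × 0.9774/16.58 = 0.6132 V.
Branch current I = V_A/R_B = 0.6132/1.43 = 0.4288 mA.

I ≈ 0.429 mA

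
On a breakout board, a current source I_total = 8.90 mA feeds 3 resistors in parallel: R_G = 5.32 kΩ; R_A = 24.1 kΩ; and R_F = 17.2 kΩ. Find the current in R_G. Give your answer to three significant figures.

I ≈ 5.82 mA

Conductances: ΣG = 1/5.32 + 1/24.1 + 1/17.2 = 0.2876 (1/kΩ).
Current divider: I(R_G) = I_total · G_k/ΣG = 8.90 × (0.1880/0.2876) = 8.90 × 0.6536 = 5.817 mA.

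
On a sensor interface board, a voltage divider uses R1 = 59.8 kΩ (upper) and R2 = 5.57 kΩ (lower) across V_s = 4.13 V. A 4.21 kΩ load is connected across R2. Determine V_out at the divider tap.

R2 ‖ R_L = (5.57 × 4.21)/(5.57 + 4.21) = 2.398 kΩ.
Voltage divider with the loaded lower leg: V_out = 4.13 × 2.398/(59.8 + 2.398) = 4.13 × 0.03855 = 0.1592 V.

V_out ≈ 0.159 V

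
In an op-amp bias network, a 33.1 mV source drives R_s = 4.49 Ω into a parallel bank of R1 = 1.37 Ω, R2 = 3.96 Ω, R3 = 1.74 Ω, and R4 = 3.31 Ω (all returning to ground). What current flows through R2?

Combine the parallel branches: R_p = (1/1.37 + 1/3.96 + 1/1.74 + 1/3.31)⁻¹ = 0.5378 Ω.
Node voltage V_A = V_supply · R_p/(R_s + R_p) = 33.1 × 0.1070 = 3.541 mV.
Branch current I = V_A/R2 = 3.541/3.96 = 0.8941 mA.

I ≈ 0.894 mA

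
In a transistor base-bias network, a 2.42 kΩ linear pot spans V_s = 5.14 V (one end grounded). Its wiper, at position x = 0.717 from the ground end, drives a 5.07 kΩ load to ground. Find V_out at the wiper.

V_out ≈ 3.36 V

Split the track: R_lower = x·R_p = 1.735 kΩ, R_upper = (1−x)·R_p = 0.6849 kΩ.
(x·R_p) ‖ R_L = 1.293 kΩ.
Loaded-divider output: V_out = 5.14 × 0.6537 = 3.360 V.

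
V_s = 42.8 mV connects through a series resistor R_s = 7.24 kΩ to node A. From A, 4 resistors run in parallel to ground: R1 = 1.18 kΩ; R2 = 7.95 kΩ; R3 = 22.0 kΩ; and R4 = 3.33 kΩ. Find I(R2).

Equivalent of the parallel group: R_p = 0.7582 kΩ.
Node voltage V_A = V_s · R_p/(R_s + R_p) = 42.8 × 0.09479 = 4.057 mV.
Branch current I = V_A/R2 = 4.057/7.95 = 0.5103 µA.
(Check via current divider: I_total = 5.351 µA; share G_k/ΣG = 0.09536 → same result.)

I ≈ 0.510 µA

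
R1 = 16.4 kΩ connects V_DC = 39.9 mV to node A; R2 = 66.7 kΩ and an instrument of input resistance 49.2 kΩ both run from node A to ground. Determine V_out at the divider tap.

V_out ≈ 25.3 mV

First combine the lower leg with the load: R2 ‖ R_L = 28.31 kΩ.
Then V_out = V_DC · R2'/(R1 + R2') = 39.9 × 28.31/44.71 = 25.27 mV.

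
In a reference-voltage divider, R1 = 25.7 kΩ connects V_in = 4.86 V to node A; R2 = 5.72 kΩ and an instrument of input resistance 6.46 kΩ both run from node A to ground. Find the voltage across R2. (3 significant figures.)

The load sits in parallel with R2, giving an effective lower resistance R2' = R2·R_L/(R2+R_L) = 3.034 kΩ.
Now apply the divider: V_out = 4.86 × 0.1056 = 0.5131 V.
(Unloaded it would be 0.885 V; the load pulls it down.)

V_out ≈ 0.513 V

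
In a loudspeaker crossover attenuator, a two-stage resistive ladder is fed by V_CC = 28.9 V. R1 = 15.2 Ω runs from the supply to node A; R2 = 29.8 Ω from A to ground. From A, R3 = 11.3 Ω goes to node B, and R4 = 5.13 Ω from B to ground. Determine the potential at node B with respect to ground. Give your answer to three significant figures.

V_B ≈ 3.71 V

Node A sees R2 in parallel with the series input of stage 2, R3 + R4 = 16.43 Ω.
Effective lower resistance at A: R2 ‖ 16.43 = 10.59 Ω.
So V_A = 28.9 × 0.4106 = 11.87 V.
V_B = V_A × 0.3122 = 3.705 V.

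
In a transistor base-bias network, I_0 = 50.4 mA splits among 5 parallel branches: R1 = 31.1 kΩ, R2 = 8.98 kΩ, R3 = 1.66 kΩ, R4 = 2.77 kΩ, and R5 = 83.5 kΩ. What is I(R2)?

Conductances: ΣG = 1/31.1 + 1/8.98 + 1/1.66 + 1/2.77 + 1/83.5 = 1.119 (1/kΩ).
R2 takes the fraction G_k/ΣG = 0.1114/1.119 = 0.09952, so I = 50.4 × 0.09952 = 5.016 mA.

I ≈ 5.02 mA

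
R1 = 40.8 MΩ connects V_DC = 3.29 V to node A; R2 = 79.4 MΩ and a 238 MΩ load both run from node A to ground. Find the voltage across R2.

V_out ≈ 1.95 V

The load sits in parallel with R2, giving an effective lower resistance R2' = R2·R_L/(R2+R_L) = 59.54 MΩ.
Voltage divider with the loaded lower leg: V_out = 3.29 × 59.54/(40.8 + 59.54) = 3.29 × 0.5934 = 1.952 V.
(Unloaded it would be 2.17 V; the load pulls it down.)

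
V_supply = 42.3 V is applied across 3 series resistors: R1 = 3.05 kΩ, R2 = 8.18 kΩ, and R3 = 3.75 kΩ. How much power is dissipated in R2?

P ≈ 65.2 mW

The common current is I = 42.3/14.98 = 2.824 mA.
P(R2) = I²·R2 = (2.824)² × 8.18 = 65.22 mW.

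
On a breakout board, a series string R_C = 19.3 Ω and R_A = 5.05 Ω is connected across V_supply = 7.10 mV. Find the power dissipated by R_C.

Series current I = V_supply/ΣR = 7.10/24.35 = 0.2916 mA.
P(R_C) = I²·R_C = (0.2916)² × 19.3 = 1.641 µW.

P ≈ 1.64 µW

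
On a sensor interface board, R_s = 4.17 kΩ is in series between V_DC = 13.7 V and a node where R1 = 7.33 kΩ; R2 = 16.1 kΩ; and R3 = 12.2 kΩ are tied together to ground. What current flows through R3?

Equivalent of the parallel group: R_p = 3.565 kΩ.
V_A = 13.7 × 3.565/7.735 = 6.314 V.
I(R3) = V_A / R3 = 6.314/12.2 = 0.5176 mA.

I ≈ 0.518 mA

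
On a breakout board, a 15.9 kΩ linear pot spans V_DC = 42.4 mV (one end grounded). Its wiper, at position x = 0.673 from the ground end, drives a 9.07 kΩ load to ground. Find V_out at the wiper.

V_out ≈ 20.6 mV

Split the track: R_lower = x·R_p = 10.70 kΩ, R_upper = (1−x)·R_p = 5.199 kΩ.
(x·R_p) ‖ R_L = 4.909 kΩ.
V_out = 42.4 × 4.909/(5.199 + 4.909) = 20.59 mV.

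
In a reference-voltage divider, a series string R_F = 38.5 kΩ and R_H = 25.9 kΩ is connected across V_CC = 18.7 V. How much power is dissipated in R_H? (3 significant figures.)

P ≈ 2.18 mW

Series current I = V_CC/ΣR = 18.7/64.40 = 0.2904 mA.
V(R_H) = I·R = 7.521 V; P = V·I = 7.521 × 0.2904 = 2.184 mW.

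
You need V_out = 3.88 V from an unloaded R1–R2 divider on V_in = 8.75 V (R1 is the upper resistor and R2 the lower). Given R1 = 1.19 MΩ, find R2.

V_out/V_in = R2/(R1+R2) = 0.4434.
Rearranging, R2 = R1·k/(1−k) = 1.19 × 0.7967 = 0.9481 MΩ.

R2 ≈ 0.948 MΩ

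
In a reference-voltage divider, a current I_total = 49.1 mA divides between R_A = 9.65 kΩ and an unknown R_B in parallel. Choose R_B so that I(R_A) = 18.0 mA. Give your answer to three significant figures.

R_B ≈ 5.59 kΩ

Two-branch current divider: I_A = I_total · R_B/(R_A + R_B).
With f = 0.3666, R_B = R_A · f/(1−f) = 9.65 × 0.5788 = 5.585 kΩ.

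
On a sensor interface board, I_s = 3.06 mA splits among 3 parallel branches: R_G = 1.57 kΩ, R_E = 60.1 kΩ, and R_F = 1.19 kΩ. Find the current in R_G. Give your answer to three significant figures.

Conductances: ΣG = 1/1.57 + 1/60.1 + 1/1.19 = 1.494 (1/kΩ).
Current divider: I(R_G) = I_s · G_k/ΣG = 3.06 × (0.6369/1.494) = 3.06 × 0.4264 = 1.305 mA.

I ≈ 1.30 mA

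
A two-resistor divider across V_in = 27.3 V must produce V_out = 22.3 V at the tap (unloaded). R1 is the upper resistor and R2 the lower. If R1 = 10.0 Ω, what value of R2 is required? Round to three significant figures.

R2 ≈ 44.6 Ω

The divider ratio is R2/(R1+R2) = 22.3/27.3 = 0.8168.
So R2 = R1 · V_out/(V_in − V_out) = 10.0 × 22.3/(27.3 − 22.3) = 10.0 × 4.460 = 44.60 Ω.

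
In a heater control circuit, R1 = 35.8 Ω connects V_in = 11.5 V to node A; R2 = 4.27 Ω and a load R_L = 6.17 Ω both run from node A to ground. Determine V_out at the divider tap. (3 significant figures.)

V_out ≈ 0.757 V

The load sits in parallel with R2, giving an effective lower resistance R2' = R2·R_L/(R2+R_L) = 2.524 Ω.
Then V_out = V_in · R2'/(R1 + R2') = 11.5 × 2.524/38.32 = 0.7573 V.
(Unloaded it would be 1.23 V; the load pulls it down.)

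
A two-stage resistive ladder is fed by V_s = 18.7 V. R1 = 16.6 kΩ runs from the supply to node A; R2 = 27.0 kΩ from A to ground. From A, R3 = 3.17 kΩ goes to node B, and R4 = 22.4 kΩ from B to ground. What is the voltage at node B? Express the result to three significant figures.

The second stage (R3 + R4 = 25.57 kΩ) loads node A in parallel with R2.
Effective lower resistance at A: R2 ‖ 25.57 = 13.13 kΩ.
So V_A = 18.7 × 0.4417 = 8.260 V.
Then the unloaded second divider: V_B = V_A × R4/(R3+R4) = 8.260 × 0.8760 = 7.236 V.

V_B ≈ 7.24 V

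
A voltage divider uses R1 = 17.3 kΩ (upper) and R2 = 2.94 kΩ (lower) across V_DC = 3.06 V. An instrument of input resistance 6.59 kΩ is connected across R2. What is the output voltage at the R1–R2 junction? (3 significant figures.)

V_out ≈ 0.322 V

First combine the lower leg with the load: R2 ‖ R_L = 2.033 kΩ.
Voltage divider with the loaded lower leg: V_out = 3.06 × 2.033/(17.3 + 2.033) = 3.06 × 0.1052 = 0.3218 V.
(Unloaded it would be 0.444 V; the load pulls it down.)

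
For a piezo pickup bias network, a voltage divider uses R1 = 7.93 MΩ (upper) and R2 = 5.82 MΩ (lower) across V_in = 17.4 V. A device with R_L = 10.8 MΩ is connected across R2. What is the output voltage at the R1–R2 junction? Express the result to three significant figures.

R2 ‖ R_L = (5.82 × 10.8)/(5.82 + 10.8) = 3.782 MΩ.
Now apply the divider: V_out = 17.4 × 0.3229 = 5.619 V.

V_out ≈ 5.62 V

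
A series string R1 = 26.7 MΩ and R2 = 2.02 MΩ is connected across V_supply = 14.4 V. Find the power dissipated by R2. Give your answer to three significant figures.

The common current is I = 14.4/28.72 = 0.5014 µA.
V(R2) = I·R = 1.013 V; P = V·I = 1.013 × 0.5014 = 0.5078 µW.

P ≈ 0.508 µW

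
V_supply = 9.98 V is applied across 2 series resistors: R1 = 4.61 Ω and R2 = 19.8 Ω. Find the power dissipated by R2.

P ≈ 3.31 W

Series current I = V_supply/ΣR = 9.98/24.41 = 0.4088 A.
P = I²R = 0.1672 × 19.8 = 3.310 W.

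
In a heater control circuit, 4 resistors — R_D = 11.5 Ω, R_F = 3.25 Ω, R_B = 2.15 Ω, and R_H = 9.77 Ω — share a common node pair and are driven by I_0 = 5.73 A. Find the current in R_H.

I ≈ 0.610 A

Conductances: ΣG = 1/11.5 + 1/3.25 + 1/2.15 + 1/9.77 = 0.9621 (1/Ω).
R_H takes the fraction G_k/ΣG = 0.1024/0.9621 = 0.1064, so I = 5.73 × 0.1064 = 0.6096 A.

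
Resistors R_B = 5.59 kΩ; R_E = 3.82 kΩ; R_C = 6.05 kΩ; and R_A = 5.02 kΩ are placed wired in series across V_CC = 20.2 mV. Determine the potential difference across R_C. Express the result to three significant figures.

ΣR = 5.59 + 3.82 + 6.05 + 5.02 = 20.48 kΩ.
V = V_CC · R/ΣR = 20.2 × 0.2954 = 5.967 mV.

V ≈ 5.97 mV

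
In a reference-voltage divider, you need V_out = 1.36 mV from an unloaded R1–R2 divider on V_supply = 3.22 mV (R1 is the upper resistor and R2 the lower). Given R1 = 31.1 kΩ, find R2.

V_out/V_supply = R2/(R1+R2) = 0.4224.
Rearranging, R2 = R1·k/(1−k) = 31.1 × 0.7312 = 22.74 kΩ.

R2 ≈ 22.7 kΩ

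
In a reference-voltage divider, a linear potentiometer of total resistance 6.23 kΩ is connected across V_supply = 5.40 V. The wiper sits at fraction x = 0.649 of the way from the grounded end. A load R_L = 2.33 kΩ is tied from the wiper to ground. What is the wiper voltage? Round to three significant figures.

V_out ≈ 2.18 V

Lower segment x·R_p = 4.043 kΩ; upper segment (1−x)·R_p = 2.187 kΩ.
Lower segment in parallel with the load: 4.043 ‖ 2.33 = 1.478 kΩ.
Loaded-divider output: V_out = 5.40 × 0.4033 = 2.178 V.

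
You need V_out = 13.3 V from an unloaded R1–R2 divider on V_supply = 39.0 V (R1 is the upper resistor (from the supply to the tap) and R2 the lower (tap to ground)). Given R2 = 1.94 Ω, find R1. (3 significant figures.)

V_out/V_supply = R2/(R1+R2) = 0.3410.
R1 = R2·(1/k − 1) = 1.94 × 1.932 = 3.749 Ω.

R1 ≈ 3.75 Ω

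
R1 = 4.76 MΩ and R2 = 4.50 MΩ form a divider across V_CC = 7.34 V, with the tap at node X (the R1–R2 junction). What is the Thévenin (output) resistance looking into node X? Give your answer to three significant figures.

R_th ≈ 2.31 MΩ

With V_CC suppressed (replaced by a short), R_th = R1 ‖ R2 = (4.760 × 4.50)/(4.760 + 4.50) = 2.313 MΩ.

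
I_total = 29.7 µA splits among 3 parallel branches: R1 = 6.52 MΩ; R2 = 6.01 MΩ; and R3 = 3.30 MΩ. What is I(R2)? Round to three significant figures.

ΣG = 1/6.52 + 1/6.01 + 1/3.30 = 0.6228.
Current divider: I(R2) = I_total · G_k/ΣG = 29.7 × (0.1664/0.6228) = 29.7 × 0.2672 = 7.935 µA.

I ≈ 7.93 µA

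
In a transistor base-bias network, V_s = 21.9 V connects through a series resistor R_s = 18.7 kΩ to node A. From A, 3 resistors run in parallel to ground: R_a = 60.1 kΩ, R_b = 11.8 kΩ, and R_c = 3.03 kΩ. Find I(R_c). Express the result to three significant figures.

Combine the parallel branches: R_p = (1/60.1 + 1/11.8 + 1/3.03)⁻¹ = 2.318 kΩ.
Node voltage V_A = V_s · R_p/(R_s + R_p) = 21.9 × 0.1103 = 2.415 V.
I(R_c) = V_A / R_c = 2.415/3.03 = 0.7971 mA.

I ≈ 0.797 mA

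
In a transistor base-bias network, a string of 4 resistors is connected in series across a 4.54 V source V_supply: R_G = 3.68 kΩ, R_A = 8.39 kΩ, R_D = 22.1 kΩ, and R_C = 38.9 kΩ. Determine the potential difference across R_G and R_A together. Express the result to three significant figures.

ΣR = 3.68 + 8.39 + 22.1 + 38.9 = 73.07 kΩ.
R_{R_G..R_A} = 3.68 + 8.39 = 12.07 kΩ.
By the voltage-divider rule, V = 4.54 × 12.07/73.07 = 0.7499 V.

V ≈ 0.750 V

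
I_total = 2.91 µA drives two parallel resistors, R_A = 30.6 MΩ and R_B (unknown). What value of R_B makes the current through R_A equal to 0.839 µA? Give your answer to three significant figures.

R_B ≈ 12.4 MΩ

The fraction through R_A equals R_B/(R_A+R_B).
With f = 0.2883, R_B = R_A · f/(1−f) = 30.6 × 0.4051 = 12.40 MΩ.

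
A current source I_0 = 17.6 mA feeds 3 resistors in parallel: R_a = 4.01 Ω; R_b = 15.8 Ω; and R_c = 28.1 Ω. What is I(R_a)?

Total conductance ΣG = 1/4.01 + 1/15.8 + 1/28.1 = 0.3483 (units of 1/Ω).
R_a takes the fraction G_k/ΣG = 0.2494/0.3483 = 0.7161, so I = 17.6 × 0.7161 = 12.60 mA.

I ≈ 12.6 mA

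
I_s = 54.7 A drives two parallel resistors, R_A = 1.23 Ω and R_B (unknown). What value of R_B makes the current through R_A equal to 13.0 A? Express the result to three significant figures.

Two-branch current divider: I_A = I_s · R_B/(R_A + R_B).
With f = 0.2377, R_B = R_A · f/(1−f) = 1.23 × 0.3118 = 0.3835 Ω.

R_B ≈ 0.383 Ω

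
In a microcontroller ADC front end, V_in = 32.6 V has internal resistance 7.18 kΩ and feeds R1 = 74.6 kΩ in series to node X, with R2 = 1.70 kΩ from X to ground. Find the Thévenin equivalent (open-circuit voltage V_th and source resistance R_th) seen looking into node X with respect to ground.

V_th ≈ 0.664 V, R_th ≈ 1.67 kΩ

R1' = 7.18 + 74.6 = 81.78 kΩ (source resistance + R1).
Open-circuit (no load on X): V_th = V_in · R2/(R1' + R2) = 32.6 × 1.70/(81.78 + 1.70) = 0.6639 V.
With V_in suppressed (replaced by a short), R_th = R1' ‖ R2 = (81.78 × 1.70)/(81.78 + 1.70) = 1.665 kΩ.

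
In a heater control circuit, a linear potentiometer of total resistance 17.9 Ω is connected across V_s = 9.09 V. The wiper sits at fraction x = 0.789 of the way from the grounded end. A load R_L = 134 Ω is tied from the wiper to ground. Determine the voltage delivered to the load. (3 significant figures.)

V_out ≈ 7.02 V

Split the track: R_lower = x·R_p = 14.12 Ω, R_upper = (1−x)·R_p = 3.777 Ω.
(x·R_p) ‖ R_L = 12.78 Ω.
V_out = 9.09 × 12.78/(3.777 + 12.78) = 7.016 V.
(Unloaded: V_out = x·V_s = 7.17 V.)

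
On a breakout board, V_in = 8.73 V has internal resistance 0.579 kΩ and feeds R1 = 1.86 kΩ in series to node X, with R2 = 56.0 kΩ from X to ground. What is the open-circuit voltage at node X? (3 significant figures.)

R1' = 0.579 + 1.86 = 2.439 kΩ (source resistance + R1).
Open-circuit (no load on X): V_th = V_in · R2/(R1' + R2) = 8.73 × 56.0/(2.439 + 56.0) = 8.366 V.

V_th ≈ 8.37 V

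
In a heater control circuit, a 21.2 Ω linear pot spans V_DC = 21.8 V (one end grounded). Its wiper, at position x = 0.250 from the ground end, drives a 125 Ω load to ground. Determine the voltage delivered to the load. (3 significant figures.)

V_out ≈ 5.28 V

Lower segment x·R_p = 5.300 Ω; upper segment (1−x)·R_p = 15.90 Ω.
R_L loads the lower segment: effective lower R = 5.084 Ω.
Then V_out = V_DC · 5.084/(15.90 + 5.084) = 5.282 V.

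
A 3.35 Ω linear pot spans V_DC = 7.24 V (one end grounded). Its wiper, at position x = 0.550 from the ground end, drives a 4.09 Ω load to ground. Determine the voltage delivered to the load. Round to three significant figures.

V_out ≈ 3.31 V

Split the track: R_lower = x·R_p = 1.843 Ω, R_upper = (1−x)·R_p = 1.507 Ω.
R_L loads the lower segment: effective lower R = 1.270 Ω.
Then V_out = V_DC · 1.270/(1.507 + 1.270) = 3.311 V.
(Unloaded: V_out = x·V_DC = 3.98 V.)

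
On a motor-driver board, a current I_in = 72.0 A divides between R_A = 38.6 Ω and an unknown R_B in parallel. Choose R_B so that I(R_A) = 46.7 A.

R_B ≈ 71.2 Ω

Two-branch current divider: I_A = I_in · R_B/(R_A + R_B).
46.7/72.0 = R_B/(R_A + R_B) → R_B = R_A · (0.6486)/(1 − 0.6486) = 38.6 × 1.846 = 71.25 Ω.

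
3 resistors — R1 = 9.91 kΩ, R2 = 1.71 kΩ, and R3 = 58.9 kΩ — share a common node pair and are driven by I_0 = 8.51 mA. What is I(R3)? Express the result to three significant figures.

I ≈ 0.206 mA

Conductances: ΣG = 1/9.91 + 1/1.71 + 1/58.9 = 0.7027 (1/kΩ).
By the current-divider rule, I = I_0 · G_k/ΣG = 8.51 × 0.02416 = 0.2056 mA.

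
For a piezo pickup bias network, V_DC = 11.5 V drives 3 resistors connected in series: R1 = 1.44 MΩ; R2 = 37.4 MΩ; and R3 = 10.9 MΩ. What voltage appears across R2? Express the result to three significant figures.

V ≈ 8.65 V

Total series resistance ΣR = 1.44 + 37.4 + 10.9 = 49.74 MΩ.
Voltage divider: V = V_DC · (37.40 / 49.74) = 11.5 × 0.7519 = 8.647 V.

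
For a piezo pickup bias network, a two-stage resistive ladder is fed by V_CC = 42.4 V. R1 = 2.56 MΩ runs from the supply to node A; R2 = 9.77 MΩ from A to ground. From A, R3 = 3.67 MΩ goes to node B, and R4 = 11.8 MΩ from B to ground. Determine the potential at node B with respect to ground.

V_B ≈ 22.7 V

The second stage (R3 + R4 = 15.47 MΩ) loads node A in parallel with R2.
Effective lower resistance at A: R2 ‖ 15.47 = 5.988 MΩ.
First divider: V_A = V_CC · 5.988/(2.56 + 5.988) = 29.70 V.
Stage 2 is unloaded, so V_B = V_A · R4/(R3+R4) = 29.70 × 11.8/15.47 = 22.66 V.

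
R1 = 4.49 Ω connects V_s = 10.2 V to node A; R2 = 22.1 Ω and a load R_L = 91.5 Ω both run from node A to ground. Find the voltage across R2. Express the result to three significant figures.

V_out ≈ 8.15 V

First combine the lower leg with the load: R2 ‖ R_L = 17.80 Ω.
Now apply the divider: V_out = 10.2 × 0.7986 = 8.145 V.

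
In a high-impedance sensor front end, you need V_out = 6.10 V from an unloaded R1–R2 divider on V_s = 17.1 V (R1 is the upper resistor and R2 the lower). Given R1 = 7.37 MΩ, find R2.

V_out/V_s = R2/(R1+R2) = 0.3567.
So R2 = R1 · V_out/(V_s − V_out) = 7.37 × 6.10/(17.1 − 6.10) = 7.37 × 0.5545 = 4.087 MΩ.

R2 ≈ 4.09 MΩ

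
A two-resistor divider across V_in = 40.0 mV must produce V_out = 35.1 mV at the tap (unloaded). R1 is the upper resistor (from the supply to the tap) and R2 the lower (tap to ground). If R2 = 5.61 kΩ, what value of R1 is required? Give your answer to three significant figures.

Required fraction k = V_out/V_in = 0.8775.
So R1 = R2 · (V_in/V_out − 1) = 5.61 × (40.0/35.1 − 1) = 5.61 × 0.1396 = 0.7832 kΩ.

R1 ≈ 0.783 kΩ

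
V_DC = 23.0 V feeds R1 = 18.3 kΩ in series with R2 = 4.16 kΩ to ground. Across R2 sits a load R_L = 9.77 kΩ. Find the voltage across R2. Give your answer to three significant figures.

The load sits in parallel with R2, giving an effective lower resistance R2' = R2·R_L/(R2+R_L) = 2.918 kΩ.
Then V_out = V_DC · R2'/(R1 + R2') = 23.0 × 2.918/21.22 = 3.163 V.

V_out ≈ 3.16 V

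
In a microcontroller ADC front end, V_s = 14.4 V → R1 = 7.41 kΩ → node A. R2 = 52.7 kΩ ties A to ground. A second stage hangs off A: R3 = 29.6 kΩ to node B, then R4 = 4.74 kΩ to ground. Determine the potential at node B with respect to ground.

V_B ≈ 1.47 V

Looking into the second stage from A: R3 + R4 = 34.34 kΩ appears in parallel with R2.
R2 ‖ (R3+R4) = 20.79 kΩ.
First divider: V_A = V_s · 20.79/(7.41 + 20.79) = 10.62 V.
Stage 2 is unloaded, so V_B = V_A · R4/(R3+R4) = 10.62 × 4.74/34.34 = 1.465 V.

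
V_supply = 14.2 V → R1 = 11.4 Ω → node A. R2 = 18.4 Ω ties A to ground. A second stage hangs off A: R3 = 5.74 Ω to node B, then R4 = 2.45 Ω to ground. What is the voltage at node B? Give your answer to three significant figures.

V_B ≈ 1.41 V

The second stage (R3 + R4 = 8.190 Ω) loads node A in parallel with R2.
R2 ‖ (R3+R4) = 5.667 Ω.
So V_A = 14.2 × 0.3321 = 4.715 V.
Then the unloaded second divider: V_B = V_A × R4/(R3+R4) = 4.715 × 0.2991 = 1.411 V.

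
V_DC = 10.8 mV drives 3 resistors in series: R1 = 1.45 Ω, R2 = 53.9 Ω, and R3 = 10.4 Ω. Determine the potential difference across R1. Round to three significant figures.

V ≈ 0.238 mV

Total series resistance ΣR = 1.45 + 53.9 + 10.4 = 65.75 Ω.
V = V_DC · R/ΣR = 10.8 × 0.02205 = 0.2382 mV.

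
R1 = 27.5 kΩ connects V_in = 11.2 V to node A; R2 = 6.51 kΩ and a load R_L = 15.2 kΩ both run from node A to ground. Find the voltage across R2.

First combine the lower leg with the load: R2 ‖ R_L = 4.558 kΩ.
Then V_out = V_in · R2'/(R1 + R2') = 11.2 × 4.558/32.06 = 1.592 V.
(Unloaded it would be 2.14 V; the load pulls it down.)

V_out ≈ 1.59 V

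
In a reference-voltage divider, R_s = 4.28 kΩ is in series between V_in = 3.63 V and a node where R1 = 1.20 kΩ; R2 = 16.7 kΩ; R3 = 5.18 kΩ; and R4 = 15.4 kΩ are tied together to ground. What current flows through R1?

I ≈ 0.510 mA

Parallel bank: R_p = 1/(1/1.20 + 1/16.7 + 1/5.18 + 1/15.4) = 0.8687 kΩ.
Node voltage V_A = V_in · R_p/(R_s + R_p) = 3.63 × 0.1687 = 0.6124 V.
I(R1) = V_A / R1 = 0.6124/1.20 = 0.5104 mA.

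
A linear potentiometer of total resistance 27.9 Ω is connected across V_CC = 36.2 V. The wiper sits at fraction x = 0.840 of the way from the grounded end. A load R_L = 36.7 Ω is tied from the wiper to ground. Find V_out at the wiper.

V_out ≈ 27.6 V

Lower segment x·R_p = 23.44 Ω; upper segment (1−x)·R_p = 4.464 Ω.
Lower segment in parallel with the load: 23.44 ‖ 36.7 = 14.30 Ω.
Then V_out = V_CC · 14.30/(4.464 + 14.30) = 27.59 V.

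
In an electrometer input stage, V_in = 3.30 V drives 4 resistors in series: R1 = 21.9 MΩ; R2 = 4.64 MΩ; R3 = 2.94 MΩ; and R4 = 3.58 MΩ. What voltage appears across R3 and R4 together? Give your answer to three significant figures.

V ≈ 0.651 V

ΣR = 21.9 + 4.64 + 2.94 + 3.58 = 33.06 MΩ.
R_{R3..R4} = 2.94 + 3.58 = 6.520 MΩ.
By the voltage-divider rule, V = 3.30 × 6.520/33.06 = 0.6508 V.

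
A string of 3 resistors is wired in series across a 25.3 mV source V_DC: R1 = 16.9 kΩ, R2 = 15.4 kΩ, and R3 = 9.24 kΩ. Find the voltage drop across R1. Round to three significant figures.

ΣR = 16.9 + 15.4 + 9.24 = 41.54 kΩ.
By the voltage-divider rule, V = 25.3 × 16.90/41.54 = 10.29 mV.

V ≈ 10.3 mV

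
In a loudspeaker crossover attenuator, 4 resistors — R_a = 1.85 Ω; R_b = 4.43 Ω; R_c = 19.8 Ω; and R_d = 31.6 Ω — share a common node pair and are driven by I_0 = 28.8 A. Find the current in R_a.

I ≈ 18.3 A

Conductances: ΣG = 1/1.85 + 1/4.43 + 1/19.8 + 1/31.6 = 0.8484 (1/Ω).
By the current-divider rule, I = I_0 · G_k/ΣG = 28.8 × 0.6371 = 18.35 A.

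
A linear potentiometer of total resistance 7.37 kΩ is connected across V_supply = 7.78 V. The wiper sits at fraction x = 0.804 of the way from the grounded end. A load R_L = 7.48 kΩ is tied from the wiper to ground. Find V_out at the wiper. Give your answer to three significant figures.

Lower segment x·R_p = 5.925 kΩ; upper segment (1−x)·R_p = 1.445 kΩ.
Lower segment in parallel with the load: 5.925 ‖ 7.48 = 3.306 kΩ.
Then V_out = V_supply · 3.306/(1.445 + 3.306) = 5.414 V.

V_out ≈ 5.41 V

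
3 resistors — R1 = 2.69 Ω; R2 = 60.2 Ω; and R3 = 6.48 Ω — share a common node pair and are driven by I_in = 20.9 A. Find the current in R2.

Total conductance ΣG = 1/2.69 + 1/60.2 + 1/6.48 = 0.5427 (units of 1/Ω).
Current divider: I(R2) = I_in · G_k/ΣG = 20.9 × (0.01661/0.5427) = 20.9 × 0.03061 = 0.6397 A.

I ≈ 0.640 A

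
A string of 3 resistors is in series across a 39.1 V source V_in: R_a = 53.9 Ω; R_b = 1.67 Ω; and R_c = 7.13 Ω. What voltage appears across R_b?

Total series resistance ΣR = 53.9 + 1.67 + 7.13 = 62.70 Ω.
By the voltage-divider rule, V = 39.1 × 1.670/62.70 = 1.041 V.

V ≈ 1.04 V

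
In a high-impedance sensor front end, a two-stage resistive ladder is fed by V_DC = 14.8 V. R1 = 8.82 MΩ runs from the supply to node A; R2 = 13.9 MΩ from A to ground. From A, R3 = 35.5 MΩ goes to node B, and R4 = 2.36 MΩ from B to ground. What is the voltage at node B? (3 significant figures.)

The second stage (R3 + R4 = 37.86 MΩ) loads node A in parallel with R2.
R2 ‖ (R3+R4) = 10.17 MΩ.
V_A = 14.8 × 10.17/(8.82 + 10.17) = 7.925 V.
Stage 2 is unloaded, so V_B = V_A · R4/(R3+R4) = 7.925 × 2.36/37.86 = 0.4940 V.

V_B ≈ 0.494 V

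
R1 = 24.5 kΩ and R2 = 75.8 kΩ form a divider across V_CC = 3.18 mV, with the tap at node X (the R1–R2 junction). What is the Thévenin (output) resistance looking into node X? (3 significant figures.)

R_th ≈ 18.5 kΩ

Looking into X with the source shorted: R_th = R1·R2/(R1+R2) = 24.50 × 75.8/100.3 = 18.52 kΩ.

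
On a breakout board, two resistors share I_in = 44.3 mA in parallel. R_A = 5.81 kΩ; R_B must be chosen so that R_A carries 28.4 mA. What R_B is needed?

Two-branch current divider: I_A = I_in · R_B/(R_A + R_B).
With f = 0.6411, R_B = R_A · f/(1−f) = 5.81 × 1.786 = 10.38 kΩ.

R_B ≈ 10.4 kΩ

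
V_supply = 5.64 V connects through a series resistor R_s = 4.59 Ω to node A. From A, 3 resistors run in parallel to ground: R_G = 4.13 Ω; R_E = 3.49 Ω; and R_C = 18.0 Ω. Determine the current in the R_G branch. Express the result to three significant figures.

Parallel bank: R_p = 1/(1/4.13 + 1/3.49 + 1/18.0) = 1.712 Ω.
Node voltage V_A = V_supply · R_p/(R_s + R_p) = 5.64 × 0.2716 = 1.532 V.
I(R_G) = V_A / R_G = 1.532/4.13 = 0.3709 A.

I ≈ 0.371 A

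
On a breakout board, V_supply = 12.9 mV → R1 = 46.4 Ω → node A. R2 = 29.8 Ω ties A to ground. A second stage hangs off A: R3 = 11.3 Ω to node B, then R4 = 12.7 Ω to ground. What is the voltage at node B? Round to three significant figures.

Looking into the second stage from A: R3 + R4 = 24.00 Ω appears in parallel with R2.
Effective lower resistance at A: R2 ‖ 24.00 = 13.29 Ω.
So V_A = 12.9 × 0.2227 = 2.873 mV.
V_B = V_A × 0.5292 = 1.520 mV.

V_B ≈ 1.52 mV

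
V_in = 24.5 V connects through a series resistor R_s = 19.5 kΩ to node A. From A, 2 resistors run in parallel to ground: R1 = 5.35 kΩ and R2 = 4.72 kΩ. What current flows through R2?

Combine the parallel branches: R_p = (1/5.35 + 1/4.72)⁻¹ = 2.508 kΩ.
V_A = 24.5 × 2.508/22.01 = 2.792 V.
I(R2) = V_A / R2 = 2.792/4.72 = 0.5914 mA.
(Equivalently: I_total = 1.113 mA, then current-divider fraction G_k/ΣG = 0.5313.)

I ≈ 0.591 mA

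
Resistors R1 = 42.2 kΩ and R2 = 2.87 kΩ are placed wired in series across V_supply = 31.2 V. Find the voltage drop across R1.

V ≈ 29.2 V

ΣR = 42.2 + 2.87 = 45.07 kΩ.
By the voltage-divider rule, V = 31.2 × 42.20/45.07 = 29.21 V.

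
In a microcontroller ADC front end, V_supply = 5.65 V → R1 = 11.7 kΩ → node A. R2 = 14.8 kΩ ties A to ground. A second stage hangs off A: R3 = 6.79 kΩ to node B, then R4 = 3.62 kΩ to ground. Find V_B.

Node A sees R2 in parallel with the series input of stage 2, R3 + R4 = 10.41 kΩ.
R2 ‖ (R3+R4) = 6.111 kΩ.
First divider: V_A = V_supply · 6.111/(11.7 + 6.111) = 1.939 V.
Stage 2 is unloaded, so V_B = V_A · R4/(R3+R4) = 1.939 × 3.62/10.41 = 0.6741 V.

V_B ≈ 0.674 V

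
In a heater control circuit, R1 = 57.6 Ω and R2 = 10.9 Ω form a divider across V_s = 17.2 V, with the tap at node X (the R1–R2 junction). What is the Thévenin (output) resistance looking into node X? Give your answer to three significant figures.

Looking into X with the source shorted: R_th = R1·R2/(R1+R2) = 57.60 × 10.9/68.50 = 9.166 Ω.

R_th ≈ 9.17 Ω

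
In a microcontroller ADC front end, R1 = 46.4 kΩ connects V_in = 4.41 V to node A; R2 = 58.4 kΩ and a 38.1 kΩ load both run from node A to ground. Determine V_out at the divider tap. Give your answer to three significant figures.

First combine the lower leg with the load: R2 ‖ R_L = 23.06 kΩ.
Then V_out = V_in · R2'/(R1 + R2') = 4.41 × 23.06/69.46 = 1.464 V.

V_out ≈ 1.46 V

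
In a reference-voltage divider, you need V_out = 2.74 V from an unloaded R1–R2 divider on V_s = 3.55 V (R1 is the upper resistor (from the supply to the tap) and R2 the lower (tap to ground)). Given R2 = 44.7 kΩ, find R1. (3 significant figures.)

R1 ≈ 13.2 kΩ

Required fraction k = V_out/V_s = 0.7718.
R1 = R2·(1/k − 1) = 44.7 × 0.2956 = 13.21 kΩ.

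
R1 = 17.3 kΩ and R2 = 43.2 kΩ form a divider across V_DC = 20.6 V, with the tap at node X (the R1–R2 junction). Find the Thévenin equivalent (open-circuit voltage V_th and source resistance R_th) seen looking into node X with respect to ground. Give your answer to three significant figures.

V_th is the unloaded tap voltage: V_DC · R2/(R1+R2) = 20.6 × 0.7140 = 14.71 V.
Looking into X with the source shorted: R_th = R1·R2/(R1+R2) = 17.30 × 43.2/60.50 = 12.35 kΩ.

V_th ≈ 14.7 V, R_th ≈ 12.4 kΩ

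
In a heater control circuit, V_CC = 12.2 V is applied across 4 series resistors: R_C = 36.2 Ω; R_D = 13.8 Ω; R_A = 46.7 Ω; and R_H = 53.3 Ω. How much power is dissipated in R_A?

Series current I = V_CC/ΣR = 12.2/150.0 = 0.08133 A.
P(R_A) = I²·R_A = (0.08133)² × 46.7 = 0.3089 W.

P ≈ 0.309 W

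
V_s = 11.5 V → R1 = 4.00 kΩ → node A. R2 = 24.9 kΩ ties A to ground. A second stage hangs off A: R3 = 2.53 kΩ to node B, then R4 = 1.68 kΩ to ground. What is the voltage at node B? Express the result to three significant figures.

V_B ≈ 2.17 V

Node A sees R2 in parallel with the series input of stage 2, R3 + R4 = 4.210 kΩ.
Effective lower resistance at A: R2 ‖ 4.210 = 3.601 kΩ.
First divider: V_A = V_s · 3.601/(4.00 + 3.601) = 5.448 V.
Then the unloaded second divider: V_B = V_A × R4/(R3+R4) = 5.448 × 0.3990 = 2.174 V.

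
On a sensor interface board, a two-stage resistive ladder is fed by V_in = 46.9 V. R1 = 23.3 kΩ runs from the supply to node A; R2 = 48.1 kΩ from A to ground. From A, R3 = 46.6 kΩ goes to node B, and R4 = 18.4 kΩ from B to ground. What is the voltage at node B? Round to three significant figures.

The second stage (R3 + R4 = 65.00 kΩ) loads node A in parallel with R2.
R2 ‖ (R3+R4) = 27.64 kΩ.
V_A = 46.9 × 27.64/(23.3 + 27.64) = 25.45 V.
V_B = V_A × 0.2831 = 7.204 V.

V_B ≈ 7.20 V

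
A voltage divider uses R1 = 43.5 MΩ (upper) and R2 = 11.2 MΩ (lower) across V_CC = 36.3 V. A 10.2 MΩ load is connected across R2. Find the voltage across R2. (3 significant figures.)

V_out ≈ 3.97 V

First combine the lower leg with the load: R2 ‖ R_L = 5.338 MΩ.
Then V_out = V_CC · R2'/(R1 + R2') = 36.3 × 5.338/48.84 = 3.968 V.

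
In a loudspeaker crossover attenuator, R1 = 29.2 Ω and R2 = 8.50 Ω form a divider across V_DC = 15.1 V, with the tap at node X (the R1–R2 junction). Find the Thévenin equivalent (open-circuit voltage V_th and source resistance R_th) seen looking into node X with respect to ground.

V_th is the unloaded tap voltage: V_DC · R2/(R1+R2) = 15.1 × 0.2255 = 3.405 V.
Zeroing V_DC shorts the top of R1 to ground, so R_th = R1 ‖ R2 = 6.584 Ω.

V_th ≈ 3.40 V, R_th ≈ 6.58 Ω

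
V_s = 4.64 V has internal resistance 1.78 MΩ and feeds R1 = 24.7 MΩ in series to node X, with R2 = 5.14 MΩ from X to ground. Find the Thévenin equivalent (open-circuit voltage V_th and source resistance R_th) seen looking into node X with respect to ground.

V_th ≈ 0.754 V, R_th ≈ 4.30 MΩ

R1' = 1.78 + 24.7 = 26.48 MΩ (source resistance + R1).
V_th is the unloaded tap voltage: V_s · R2/(R1'+R2) = 4.64 × 0.1626 = 0.7543 V.
Looking into X with the source shorted: R_th = R1'·R2/(R1'+R2) = 26.48 × 5.14/31.62 = 4.304 MΩ.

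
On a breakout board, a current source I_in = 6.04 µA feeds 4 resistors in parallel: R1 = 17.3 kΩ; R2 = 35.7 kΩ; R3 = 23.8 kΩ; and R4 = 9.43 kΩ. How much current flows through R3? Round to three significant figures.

Conductances: ΣG = 1/17.3 + 1/35.7 + 1/23.8 + 1/9.43 = 0.2339 (1/kΩ).
By the current-divider rule, I = I_in · G_k/ΣG = 6.04 × 0.1797 = 1.085 µA.

I ≈ 1.09 µA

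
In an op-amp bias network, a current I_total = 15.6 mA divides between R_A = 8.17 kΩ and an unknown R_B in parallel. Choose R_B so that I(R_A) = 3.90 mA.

R_B ≈ 2.72 kΩ

Two-branch current divider: I_A = I_total · R_B/(R_A + R_B).
With f = 0.2500, R_B = R_A · f/(1−f) = 8.17 × 0.3333 = 2.723 kΩ.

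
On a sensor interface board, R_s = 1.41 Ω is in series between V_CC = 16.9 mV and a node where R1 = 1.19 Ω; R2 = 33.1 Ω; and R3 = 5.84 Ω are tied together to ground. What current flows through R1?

I ≈ 5.75 mA

Combine the parallel branches: R_p = (1/1.19 + 1/33.1 + 1/5.84)⁻¹ = 0.9599 Ω.
V_A by voltage divider: V_A = 16.9 × 0.9599/(1.41 + 0.9599) = 6.845 mV.
Branch current I = V_A/R1 = 6.845/1.19 = 5.752 mA.
(Equivalently: I_total = 7.131 mA, then current-divider fraction G_k/ΣG = 0.8066.)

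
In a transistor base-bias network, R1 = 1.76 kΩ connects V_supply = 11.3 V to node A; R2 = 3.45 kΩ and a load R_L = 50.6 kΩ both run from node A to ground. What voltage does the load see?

R2 ‖ R_L = (3.45 × 50.6)/(3.45 + 50.6) = 3.230 kΩ.
Then V_out = V_supply · R2'/(R1 + R2') = 11.3 × 3.230/4.990 = 7.314 V.

V_out ≈ 7.31 V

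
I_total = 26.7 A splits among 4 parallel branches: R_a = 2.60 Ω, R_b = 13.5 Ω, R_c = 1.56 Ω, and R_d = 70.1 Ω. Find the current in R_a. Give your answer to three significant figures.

I ≈ 9.22 A

Conductances: ΣG = 1/2.60 + 1/13.5 + 1/1.56 + 1/70.1 = 1.114 (1/Ω).
By the current-divider rule, I = I_total · G_k/ΣG = 26.7 × 0.3453 = 9.219 A.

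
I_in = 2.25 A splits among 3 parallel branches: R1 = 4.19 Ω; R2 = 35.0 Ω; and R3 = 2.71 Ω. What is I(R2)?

I ≈ 0.101 A

Conductances: ΣG = 1/4.19 + 1/35.0 + 1/2.71 = 0.6362 (1/Ω).
By the current-divider rule, I = I_in · G_k/ΣG = 2.25 × 0.04491 = 0.1010 A.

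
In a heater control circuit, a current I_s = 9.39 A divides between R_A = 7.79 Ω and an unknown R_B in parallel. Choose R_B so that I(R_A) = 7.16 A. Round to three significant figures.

R_B ≈ 25.0 Ω

The fraction through R_A equals R_B/(R_A+R_B).
7.16/9.39 = R_B/(R_A + R_B) → R_B = R_A · (0.7625)/(1 − 0.7625) = 7.79 × 3.211 = 25.01 Ω.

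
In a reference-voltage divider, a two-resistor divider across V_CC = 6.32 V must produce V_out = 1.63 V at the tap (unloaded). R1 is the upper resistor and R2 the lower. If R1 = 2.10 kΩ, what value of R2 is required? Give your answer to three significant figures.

R2 ≈ 0.730 kΩ

The divider ratio is R2/(R1+R2) = 1.63/6.32 = 0.2579.
So R2 = R1 · V_out/(V_CC − V_out) = 2.10 × 1.63/(6.32 − 1.63) = 2.10 × 0.3475 = 0.7299 kΩ.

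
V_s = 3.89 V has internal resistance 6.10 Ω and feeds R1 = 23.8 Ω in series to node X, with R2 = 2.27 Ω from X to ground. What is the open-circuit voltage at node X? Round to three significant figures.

V_th ≈ 0.274 V

R1' = 6.10 + 23.8 = 29.90 Ω (source resistance + R1).
Open-circuit (no load on X): V_th = V_s · R2/(R1' + R2) = 3.89 × 2.27/(29.90 + 2.27) = 0.2745 V.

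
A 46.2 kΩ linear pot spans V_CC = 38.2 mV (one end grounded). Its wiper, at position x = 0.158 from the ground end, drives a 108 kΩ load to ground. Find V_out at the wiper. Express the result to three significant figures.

The pot divides into 38.90 kΩ above the wiper and 7.300 kΩ below.
Lower segment in parallel with the load: 7.300 ‖ 108 = 6.837 kΩ.
Loaded-divider output: V_out = 38.2 × 0.1495 = 5.711 mV.

V_out ≈ 5.71 mV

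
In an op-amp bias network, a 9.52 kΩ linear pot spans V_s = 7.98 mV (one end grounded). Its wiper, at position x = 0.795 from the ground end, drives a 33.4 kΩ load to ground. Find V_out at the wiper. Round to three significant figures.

Lower segment x·R_p = 7.568 kΩ; upper segment (1−x)·R_p = 1.952 kΩ.
(x·R_p) ‖ R_L = 6.170 kΩ.
Loaded-divider output: V_out = 7.98 × 0.7597 = 6.062 mV.

V_out ≈ 6.06 mV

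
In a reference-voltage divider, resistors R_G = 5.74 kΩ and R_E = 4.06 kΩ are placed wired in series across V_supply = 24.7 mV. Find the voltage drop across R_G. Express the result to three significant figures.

ΣR = 5.74 + 4.06 = 9.800 kΩ.
Voltage divider: V = V_supply · (5.740 / 9.800) = 24.7 × 0.5857 = 14.47 mV.

V ≈ 14.5 mV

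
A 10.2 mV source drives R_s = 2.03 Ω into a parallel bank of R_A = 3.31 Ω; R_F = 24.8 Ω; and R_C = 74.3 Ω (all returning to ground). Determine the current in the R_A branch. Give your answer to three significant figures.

I ≈ 1.79 mA

Parallel bank: R_p = 1/(1/3.31 + 1/24.8 + 1/74.3) = 2.810 Ω.
V_A = 10.2 × 2.810/4.840 = 5.922 mV.
Branch current I = V_A/R_A = 5.922/3.31 = 1.789 mA.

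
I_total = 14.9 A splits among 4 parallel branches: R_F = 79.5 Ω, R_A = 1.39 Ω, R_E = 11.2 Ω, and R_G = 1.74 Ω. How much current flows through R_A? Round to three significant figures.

I ≈ 7.68 A

ΣG = 1/79.5 + 1/1.39 + 1/11.2 + 1/1.74 = 1.396.
R_A takes the fraction G_k/ΣG = 0.7194/1.396 = 0.5153, so I = 14.9 × 0.5153 = 7.679 A.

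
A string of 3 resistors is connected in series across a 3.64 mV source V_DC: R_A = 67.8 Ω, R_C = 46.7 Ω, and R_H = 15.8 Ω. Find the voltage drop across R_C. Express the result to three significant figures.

V ≈ 1.30 mV

Series total: ΣR = 67.8 + 46.7 + 15.8 = 130.3 Ω.
V = V_DC · R/ΣR = 3.64 × 0.3584 = 1.305 mV.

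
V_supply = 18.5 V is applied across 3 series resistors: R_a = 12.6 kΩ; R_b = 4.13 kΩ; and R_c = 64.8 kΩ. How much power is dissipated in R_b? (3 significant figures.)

P ≈ 0.213 mW

Series current I = V_supply/ΣR = 18.5/81.53 = 0.2269 mA.
P(R_b) = I²·R_b = (0.2269)² × 4.13 = 0.2126 mW.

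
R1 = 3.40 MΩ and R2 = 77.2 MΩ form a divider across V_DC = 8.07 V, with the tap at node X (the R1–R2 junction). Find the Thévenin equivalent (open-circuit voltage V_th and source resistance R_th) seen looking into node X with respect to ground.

V_th is the unloaded tap voltage: V_DC · R2/(R1+R2) = 8.07 × 0.9578 = 7.730 V.
Zeroing V_DC shorts the top of R1 to ground, so R_th = R1 ‖ R2 = 3.257 MΩ.

V_th ≈ 7.73 V, R_th ≈ 3.26 MΩ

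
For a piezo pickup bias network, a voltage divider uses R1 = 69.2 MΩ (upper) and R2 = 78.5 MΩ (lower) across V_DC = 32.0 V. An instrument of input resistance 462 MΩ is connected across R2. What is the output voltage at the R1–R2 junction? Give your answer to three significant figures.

V_out ≈ 15.8 V

First combine the lower leg with the load: R2 ‖ R_L = 67.10 MΩ.
Now apply the divider: V_out = 32.0 × 0.4923 = 15.75 V.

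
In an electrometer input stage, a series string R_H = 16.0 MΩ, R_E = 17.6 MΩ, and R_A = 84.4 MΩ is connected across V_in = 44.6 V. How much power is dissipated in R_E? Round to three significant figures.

P ≈ 2.51 µW

The common current is I = 44.6/118.0 = 0.3780 µA.
V(R_E) = I·R = 6.652 V; P = V·I = 6.652 × 0.3780 = 2.514 µW.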